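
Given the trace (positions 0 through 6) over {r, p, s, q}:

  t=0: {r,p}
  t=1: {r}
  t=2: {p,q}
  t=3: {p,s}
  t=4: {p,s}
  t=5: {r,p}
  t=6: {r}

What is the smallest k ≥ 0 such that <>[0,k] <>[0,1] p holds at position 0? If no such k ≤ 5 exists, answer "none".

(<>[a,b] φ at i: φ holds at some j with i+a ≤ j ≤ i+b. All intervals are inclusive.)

0

Scan j = 0,1,… for <>[0,1] p:
  j=0: holds
First hit at j=0, so smallest k = 0-0 = 0.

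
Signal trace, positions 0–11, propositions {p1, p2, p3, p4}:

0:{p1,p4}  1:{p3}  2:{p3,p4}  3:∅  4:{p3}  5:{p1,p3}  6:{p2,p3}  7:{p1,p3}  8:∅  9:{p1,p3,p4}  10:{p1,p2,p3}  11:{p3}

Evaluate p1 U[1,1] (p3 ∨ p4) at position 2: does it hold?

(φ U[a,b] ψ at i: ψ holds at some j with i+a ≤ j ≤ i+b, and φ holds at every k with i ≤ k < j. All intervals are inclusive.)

Need some j in [3,3] with (p3 ∨ p4), and p1 at every k in [2,j-1].
  j=3: (p3 ∨ p4) false.
No j in the window works → until fails.

Does not hold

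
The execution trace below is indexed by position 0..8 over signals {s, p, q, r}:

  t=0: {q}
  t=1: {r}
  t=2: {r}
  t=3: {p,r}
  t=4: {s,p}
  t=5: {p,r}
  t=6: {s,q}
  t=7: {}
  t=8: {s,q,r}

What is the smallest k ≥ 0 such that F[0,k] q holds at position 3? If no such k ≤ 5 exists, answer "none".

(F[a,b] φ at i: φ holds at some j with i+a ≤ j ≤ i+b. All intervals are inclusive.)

3

Scan j = 3,4,… for q:
  j=3: fails
  j=4: fails
  j=5: fails
  j=6: holds
First hit at j=6, so smallest k = 6-3 = 3.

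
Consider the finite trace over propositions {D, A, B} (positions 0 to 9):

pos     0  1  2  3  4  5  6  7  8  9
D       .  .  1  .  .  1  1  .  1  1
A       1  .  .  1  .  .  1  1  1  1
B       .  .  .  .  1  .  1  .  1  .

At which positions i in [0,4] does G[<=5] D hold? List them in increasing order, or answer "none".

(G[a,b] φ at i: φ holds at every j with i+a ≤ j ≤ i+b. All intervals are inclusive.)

Evaluate at each i in [0,4]:
  i=0: ✗ (fails at j=0)
  i=1: ✗ (fails at j=1)
  i=2: ✗ (fails at j=3)
  i=3: ✗ (fails at j=3)
  i=4: ✗ (fails at j=4)

none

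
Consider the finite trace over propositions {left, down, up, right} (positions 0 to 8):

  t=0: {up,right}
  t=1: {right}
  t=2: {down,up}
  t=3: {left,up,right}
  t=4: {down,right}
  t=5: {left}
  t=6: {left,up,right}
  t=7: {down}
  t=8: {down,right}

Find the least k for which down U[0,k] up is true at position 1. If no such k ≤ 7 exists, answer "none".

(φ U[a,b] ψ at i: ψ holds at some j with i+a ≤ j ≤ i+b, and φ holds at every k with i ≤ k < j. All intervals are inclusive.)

Need earliest j ≥ 1 with up, and down at every k in [1,j-1].
  j=1: rhs fails.
  j=2: rhs holds but lhs fails at k=1.
  j=3: rhs holds but lhs fails at k=1.
  j=4: rhs fails.
  j=5: rhs fails.
  j=6: rhs holds but lhs fails at k=1.
  j=7: rhs fails.
  j=8: rhs fails.
No witness within the range → none.

none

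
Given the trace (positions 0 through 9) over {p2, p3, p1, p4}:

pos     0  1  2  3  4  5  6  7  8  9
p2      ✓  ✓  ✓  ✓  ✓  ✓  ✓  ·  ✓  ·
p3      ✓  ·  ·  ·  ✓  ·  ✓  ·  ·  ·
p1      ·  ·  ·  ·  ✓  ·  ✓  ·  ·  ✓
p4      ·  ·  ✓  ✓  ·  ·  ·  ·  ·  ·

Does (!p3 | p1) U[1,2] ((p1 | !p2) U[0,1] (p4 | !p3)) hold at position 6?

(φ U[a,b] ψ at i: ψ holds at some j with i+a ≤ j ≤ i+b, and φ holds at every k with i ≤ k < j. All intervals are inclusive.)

Need some j in [7,8] with ((p1 | !p2) U[0,1] (p4 | !p3)), and (!p3 | p1) at every k in [6,j-1].
  j=7: ((p1 | !p2) U[0,1] (p4 | !p3)) holds; (!p3 | p1) holds at every k in [6,6] → satisfied.

True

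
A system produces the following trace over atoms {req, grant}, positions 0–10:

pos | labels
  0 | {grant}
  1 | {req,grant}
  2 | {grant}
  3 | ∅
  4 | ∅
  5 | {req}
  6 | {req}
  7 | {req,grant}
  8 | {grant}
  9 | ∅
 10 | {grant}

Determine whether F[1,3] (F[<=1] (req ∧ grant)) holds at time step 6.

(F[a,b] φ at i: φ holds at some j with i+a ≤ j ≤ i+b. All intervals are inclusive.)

Holds

Check F[<=1] (req ∧ grant) at each j in [7,9]:
  j=7: holds (witness at 7)
  j=8: fails (none in [8,9])
  j=9: fails (none in [9,10])
Found at j=7 → formula holds.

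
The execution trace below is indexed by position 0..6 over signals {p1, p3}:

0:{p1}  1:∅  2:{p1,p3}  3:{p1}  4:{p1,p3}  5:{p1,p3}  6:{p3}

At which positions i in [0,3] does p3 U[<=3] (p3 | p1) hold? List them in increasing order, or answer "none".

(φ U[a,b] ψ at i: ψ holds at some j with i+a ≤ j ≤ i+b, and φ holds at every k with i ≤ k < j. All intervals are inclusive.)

0, 2, 3

Evaluate at each i in [0,3]:
  i=0: ✓ (rhs at j=0)
  i=1: ✗ (lhs fails at k=1 before rhs at j=2)
  i=2: ✓ (rhs at j=2)
  i=3: ✓ (rhs at j=3)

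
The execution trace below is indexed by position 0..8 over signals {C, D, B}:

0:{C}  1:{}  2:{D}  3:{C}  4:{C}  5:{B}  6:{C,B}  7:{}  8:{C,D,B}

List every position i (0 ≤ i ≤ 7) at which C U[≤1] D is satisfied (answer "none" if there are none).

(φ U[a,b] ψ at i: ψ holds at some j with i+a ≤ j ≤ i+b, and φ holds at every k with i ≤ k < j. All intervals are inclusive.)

Evaluate at each i in [0,7]:
  i=0: ✗ (no rhs in [0,1])
  i=1: ✗ (lhs fails at k=1 before rhs at j=2)
  i=2: ✓ (rhs at j=2)
  i=3: ✗ (no rhs in [3,4])
  i=4: ✗ (no rhs in [4,5])
  i=5: ✗ (no rhs in [5,6])
  i=6: ✗ (no rhs in [6,7])
  i=7: ✗ (lhs fails at k=7 before rhs at j=8)

2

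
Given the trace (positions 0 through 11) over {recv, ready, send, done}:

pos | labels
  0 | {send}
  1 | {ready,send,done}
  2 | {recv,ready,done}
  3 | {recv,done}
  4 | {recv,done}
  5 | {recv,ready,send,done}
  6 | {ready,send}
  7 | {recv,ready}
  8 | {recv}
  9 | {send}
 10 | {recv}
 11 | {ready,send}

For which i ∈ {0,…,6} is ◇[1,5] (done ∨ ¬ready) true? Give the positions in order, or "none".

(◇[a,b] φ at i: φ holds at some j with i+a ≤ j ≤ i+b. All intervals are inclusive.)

0, 1, 2, 3, 4, 5, 6

Evaluate at each i in [0,6]:
  i=0: ✓ (witness j=1)
  i=1: ✓ (witness j=2)
  i=2: ✓ (witness j=3)
  i=3: ✓ (witness j=4)
  i=4: ✓ (witness j=5)
  i=5: ✓ (witness j=8)
  i=6: ✓ (witness j=8)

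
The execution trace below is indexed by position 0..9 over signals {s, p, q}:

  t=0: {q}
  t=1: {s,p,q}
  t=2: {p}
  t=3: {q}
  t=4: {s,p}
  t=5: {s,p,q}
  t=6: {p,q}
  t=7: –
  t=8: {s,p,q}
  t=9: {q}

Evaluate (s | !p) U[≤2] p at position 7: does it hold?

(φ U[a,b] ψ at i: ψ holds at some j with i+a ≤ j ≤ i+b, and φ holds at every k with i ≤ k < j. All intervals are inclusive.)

Need some j in [7,9] with p, and (s | !p) at every k in [7,j-1].
  j=7: p false.
  j=8: p holds; (s | !p) holds at every k in [7,7] → satisfied.

True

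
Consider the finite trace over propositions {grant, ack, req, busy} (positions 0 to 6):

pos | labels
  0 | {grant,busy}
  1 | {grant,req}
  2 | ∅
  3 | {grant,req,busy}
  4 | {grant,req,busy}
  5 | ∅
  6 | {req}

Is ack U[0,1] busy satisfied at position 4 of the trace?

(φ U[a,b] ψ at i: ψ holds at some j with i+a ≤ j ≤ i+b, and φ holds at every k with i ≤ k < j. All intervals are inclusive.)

Need some j in [4,5] with busy, and ack at every k in [4,j-1].
  j=4: busy holds; no prefix to check → satisfied.

Yes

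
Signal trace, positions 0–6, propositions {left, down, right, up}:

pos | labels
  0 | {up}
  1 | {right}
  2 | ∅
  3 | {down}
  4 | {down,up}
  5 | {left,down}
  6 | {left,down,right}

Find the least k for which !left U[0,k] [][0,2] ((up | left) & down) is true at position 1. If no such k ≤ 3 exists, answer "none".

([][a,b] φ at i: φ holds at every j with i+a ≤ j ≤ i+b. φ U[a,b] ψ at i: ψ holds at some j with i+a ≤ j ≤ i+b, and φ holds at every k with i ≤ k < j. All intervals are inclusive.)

Need earliest j ≥ 1 with [][0,2] ((up | left) & down), and !left at every k in [1,j-1].
  j=1: rhs fails.
  j=2: rhs fails.
  j=3: rhs fails.
  j=4: rhs holds; lhs holds on [1,3]. k = 3.

3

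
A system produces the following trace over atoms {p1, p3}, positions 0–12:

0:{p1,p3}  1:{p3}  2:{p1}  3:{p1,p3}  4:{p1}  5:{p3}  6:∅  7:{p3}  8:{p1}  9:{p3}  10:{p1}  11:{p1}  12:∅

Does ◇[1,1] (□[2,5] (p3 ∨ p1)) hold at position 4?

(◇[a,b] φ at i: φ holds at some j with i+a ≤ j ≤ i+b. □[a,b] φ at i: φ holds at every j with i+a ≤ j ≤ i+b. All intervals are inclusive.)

Yes

Check □[2,5] (p3 ∨ p1) at each j in [5,5]:
  j=5: holds on [7,10]
Found at j=5 → formula holds.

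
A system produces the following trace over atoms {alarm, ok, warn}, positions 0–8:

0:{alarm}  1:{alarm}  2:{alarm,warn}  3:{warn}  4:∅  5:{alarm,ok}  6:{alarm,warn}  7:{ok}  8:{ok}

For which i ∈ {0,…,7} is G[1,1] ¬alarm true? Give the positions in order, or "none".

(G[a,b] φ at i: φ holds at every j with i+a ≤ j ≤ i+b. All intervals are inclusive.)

Evaluate at each i in [0,7]:
  i=0: ✗ (fails at j=1)
  i=1: ✗ (fails at j=2)
  i=2: ✓ (all of [3,3])
  i=3: ✓ (all of [4,4])
  i=4: ✗ (fails at j=5)
  i=5: ✗ (fails at j=6)
  i=6: ✓ (all of [7,7])
  i=7: ✓ (all of [8,8])

2, 3, 6, 7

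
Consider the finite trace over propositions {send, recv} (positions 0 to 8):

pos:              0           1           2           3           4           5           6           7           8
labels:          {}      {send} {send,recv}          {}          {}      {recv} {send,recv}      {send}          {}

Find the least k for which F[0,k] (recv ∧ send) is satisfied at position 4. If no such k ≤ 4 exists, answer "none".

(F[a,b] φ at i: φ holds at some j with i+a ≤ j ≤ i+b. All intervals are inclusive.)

Scan j = 4,5,… for (recv ∧ send):
  j=4: fails
  j=5: fails
  j=6: holds
First hit at j=6, so smallest k = 6-4 = 2.

2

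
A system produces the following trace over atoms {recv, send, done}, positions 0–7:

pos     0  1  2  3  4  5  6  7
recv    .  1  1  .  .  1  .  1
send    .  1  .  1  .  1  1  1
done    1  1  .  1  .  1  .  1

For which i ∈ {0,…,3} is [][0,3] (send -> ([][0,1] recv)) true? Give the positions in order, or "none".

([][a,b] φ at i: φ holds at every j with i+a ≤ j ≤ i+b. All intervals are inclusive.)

Evaluate at each i in [0,3]:
  i=0: ✗ (fails at j=3)
  i=1: ✗ (fails at j=3)
  i=2: ✗ (fails at j=3)
  i=3: ✗ (fails at j=3)

none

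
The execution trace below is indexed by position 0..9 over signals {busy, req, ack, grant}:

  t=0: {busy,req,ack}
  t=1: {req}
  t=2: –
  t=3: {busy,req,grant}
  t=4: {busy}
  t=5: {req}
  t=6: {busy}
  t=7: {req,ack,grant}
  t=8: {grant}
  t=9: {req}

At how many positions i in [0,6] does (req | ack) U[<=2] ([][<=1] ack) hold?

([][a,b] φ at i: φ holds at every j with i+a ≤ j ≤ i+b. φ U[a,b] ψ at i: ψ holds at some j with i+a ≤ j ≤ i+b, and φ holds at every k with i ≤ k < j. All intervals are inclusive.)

Evaluate at each i in [0,6]:
  i=0: ✗ (no rhs in [0,2])
  i=1: ✗ (no rhs in [1,3])
  i=2: ✗ (no rhs in [2,4])
  i=3: ✗ (no rhs in [3,5])
  i=4: ✗ (no rhs in [4,6])
  i=5: ✗ (no rhs in [5,7])
  i=6: ✗ (no rhs in [6,8])
Positions where it holds: {} → 0.

0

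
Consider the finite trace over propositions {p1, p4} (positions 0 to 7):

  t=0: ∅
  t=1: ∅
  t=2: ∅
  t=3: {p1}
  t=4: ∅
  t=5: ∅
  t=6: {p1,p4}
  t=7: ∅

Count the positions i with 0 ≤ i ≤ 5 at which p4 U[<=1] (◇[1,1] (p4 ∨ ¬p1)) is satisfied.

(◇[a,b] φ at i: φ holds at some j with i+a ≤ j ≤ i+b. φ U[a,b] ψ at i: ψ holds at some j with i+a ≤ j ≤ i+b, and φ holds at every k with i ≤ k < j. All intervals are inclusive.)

Evaluate at each i in [0,5]:
  i=0: ✓ (rhs at j=0)
  i=1: ✓ (rhs at j=1)
  i=2: ✗ (lhs fails at k=2 before rhs at j=3)
  i=3: ✓ (rhs at j=3)
  i=4: ✓ (rhs at j=4)
  i=5: ✓ (rhs at j=5)
Positions where it holds: {0, 1, 3, 4, 5} → 5.

5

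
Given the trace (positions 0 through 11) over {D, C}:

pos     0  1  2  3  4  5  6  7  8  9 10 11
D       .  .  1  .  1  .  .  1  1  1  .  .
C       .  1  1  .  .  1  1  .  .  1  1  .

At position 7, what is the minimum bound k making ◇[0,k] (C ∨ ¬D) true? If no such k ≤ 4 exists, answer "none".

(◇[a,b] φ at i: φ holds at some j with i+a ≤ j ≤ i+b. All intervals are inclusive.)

Scan j = 7,8,… for (C ∨ ¬D):
  j=7: fails
  j=8: fails
  j=9: holds
First hit at j=9, so smallest k = 9-7 = 2.

2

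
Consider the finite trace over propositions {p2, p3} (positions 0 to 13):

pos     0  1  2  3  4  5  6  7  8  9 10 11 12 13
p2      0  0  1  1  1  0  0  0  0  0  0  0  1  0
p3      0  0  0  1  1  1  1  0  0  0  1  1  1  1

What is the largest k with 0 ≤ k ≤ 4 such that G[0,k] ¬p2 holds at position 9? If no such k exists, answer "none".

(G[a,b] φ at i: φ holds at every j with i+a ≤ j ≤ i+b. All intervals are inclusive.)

2

¬p2 must hold from j=9 onward; find where it first fails.
  j=9: holds
  j=10: holds
  j=11: holds
  j=12: fails
Holds on [9,11], so largest k = 2.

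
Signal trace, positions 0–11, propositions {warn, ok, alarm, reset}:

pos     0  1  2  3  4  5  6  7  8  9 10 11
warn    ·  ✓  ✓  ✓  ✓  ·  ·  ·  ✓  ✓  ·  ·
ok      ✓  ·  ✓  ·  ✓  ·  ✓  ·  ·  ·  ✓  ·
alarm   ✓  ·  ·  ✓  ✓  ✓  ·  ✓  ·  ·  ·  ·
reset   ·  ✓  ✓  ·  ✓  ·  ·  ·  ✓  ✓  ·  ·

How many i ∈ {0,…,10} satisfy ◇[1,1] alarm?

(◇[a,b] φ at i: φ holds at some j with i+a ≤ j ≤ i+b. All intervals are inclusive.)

4

Evaluate at each i in [0,10]:
  i=0: ✗ (none in [1,1])
  i=1: ✗ (none in [2,2])
  i=2: ✓ (witness j=3)
  i=3: ✓ (witness j=4)
  i=4: ✓ (witness j=5)
  i=5: ✗ (none in [6,6])
  i=6: ✓ (witness j=7)
  i=7: ✗ (none in [8,8])
  i=8: ✗ (none in [9,9])
  i=9: ✗ (none in [10,10])
  i=10: ✗ (none in [11,11])
Positions where it holds: {2, 3, 4, 6} → 4.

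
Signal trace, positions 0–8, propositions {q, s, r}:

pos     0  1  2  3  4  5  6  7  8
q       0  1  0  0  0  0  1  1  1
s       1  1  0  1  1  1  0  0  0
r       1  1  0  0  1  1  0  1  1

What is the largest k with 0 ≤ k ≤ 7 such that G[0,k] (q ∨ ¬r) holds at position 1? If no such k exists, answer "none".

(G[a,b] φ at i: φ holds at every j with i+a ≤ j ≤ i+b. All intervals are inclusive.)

2

(q ∨ ¬r) must hold from j=1 onward; find where it first fails.
  j=1: holds
  j=2: holds
  j=3: holds
  j=4: fails
Holds on [1,3], so largest k = 2.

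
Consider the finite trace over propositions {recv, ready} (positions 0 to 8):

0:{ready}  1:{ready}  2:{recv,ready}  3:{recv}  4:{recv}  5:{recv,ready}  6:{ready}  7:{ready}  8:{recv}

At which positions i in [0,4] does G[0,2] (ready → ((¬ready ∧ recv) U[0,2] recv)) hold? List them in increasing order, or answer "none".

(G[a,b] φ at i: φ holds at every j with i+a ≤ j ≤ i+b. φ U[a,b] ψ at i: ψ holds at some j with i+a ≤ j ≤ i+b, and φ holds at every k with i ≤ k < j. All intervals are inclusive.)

Evaluate at each i in [0,4]:
  i=0: ✗ (fails at j=0)
  i=1: ✗ (fails at j=1)
  i=2: ✓ (all of [2,4])
  i=3: ✓ (all of [3,5])
  i=4: ✗ (fails at j=6)

2, 3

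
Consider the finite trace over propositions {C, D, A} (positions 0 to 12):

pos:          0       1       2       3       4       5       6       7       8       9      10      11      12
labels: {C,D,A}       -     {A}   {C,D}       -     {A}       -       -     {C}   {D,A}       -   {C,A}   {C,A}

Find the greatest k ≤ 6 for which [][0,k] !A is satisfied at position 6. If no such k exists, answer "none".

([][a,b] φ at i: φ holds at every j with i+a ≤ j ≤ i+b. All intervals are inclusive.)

2

!A must hold from j=6 onward; find where it first fails.
  j=6: holds
  j=7: holds
  j=8: holds
  j=9: fails
Holds on [6,8], so largest k = 2.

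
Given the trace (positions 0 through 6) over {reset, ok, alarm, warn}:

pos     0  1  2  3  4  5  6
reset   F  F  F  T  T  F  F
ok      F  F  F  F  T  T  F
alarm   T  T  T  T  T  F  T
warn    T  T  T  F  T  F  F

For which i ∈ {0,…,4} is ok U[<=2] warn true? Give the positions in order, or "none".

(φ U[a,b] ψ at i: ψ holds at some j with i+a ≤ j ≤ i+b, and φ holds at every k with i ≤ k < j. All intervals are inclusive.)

Evaluate at each i in [0,4]:
  i=0: ✓ (rhs at j=0)
  i=1: ✓ (rhs at j=1)
  i=2: ✓ (rhs at j=2)
  i=3: ✗ (lhs fails at k=3 before rhs at j=4)
  i=4: ✓ (rhs at j=4)

0, 1, 2, 4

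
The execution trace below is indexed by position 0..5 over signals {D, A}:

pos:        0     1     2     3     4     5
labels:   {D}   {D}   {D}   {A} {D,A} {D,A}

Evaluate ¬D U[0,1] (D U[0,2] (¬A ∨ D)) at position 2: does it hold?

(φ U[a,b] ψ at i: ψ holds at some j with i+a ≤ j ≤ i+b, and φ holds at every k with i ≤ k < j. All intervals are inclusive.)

Holds

Need some j in [2,3] with (D U[0,2] (¬A ∨ D)), and ¬D at every k in [2,j-1].
  j=2: (D U[0,2] (¬A ∨ D)) holds; no prefix to check → satisfied.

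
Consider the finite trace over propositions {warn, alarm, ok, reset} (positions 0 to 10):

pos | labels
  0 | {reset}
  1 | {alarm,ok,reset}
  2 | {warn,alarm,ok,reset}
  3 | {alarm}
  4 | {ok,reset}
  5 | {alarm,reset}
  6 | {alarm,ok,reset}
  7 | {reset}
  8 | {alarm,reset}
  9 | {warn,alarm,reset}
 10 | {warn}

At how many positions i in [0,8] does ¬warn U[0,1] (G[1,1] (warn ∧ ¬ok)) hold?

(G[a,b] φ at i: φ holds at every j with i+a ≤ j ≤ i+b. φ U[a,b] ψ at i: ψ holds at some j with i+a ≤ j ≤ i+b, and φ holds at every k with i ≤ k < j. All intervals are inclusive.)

Evaluate at each i in [0,8]:
  i=0: ✗ (no rhs in [0,1])
  i=1: ✗ (no rhs in [1,2])
  i=2: ✗ (no rhs in [2,3])
  i=3: ✗ (no rhs in [3,4])
  i=4: ✗ (no rhs in [4,5])
  i=5: ✗ (no rhs in [5,6])
  i=6: ✗ (no rhs in [6,7])
  i=7: ✓ (rhs at j=8; lhs holds on [7,7])
  i=8: ✓ (rhs at j=8)
Positions where it holds: {7, 8} → 2.

2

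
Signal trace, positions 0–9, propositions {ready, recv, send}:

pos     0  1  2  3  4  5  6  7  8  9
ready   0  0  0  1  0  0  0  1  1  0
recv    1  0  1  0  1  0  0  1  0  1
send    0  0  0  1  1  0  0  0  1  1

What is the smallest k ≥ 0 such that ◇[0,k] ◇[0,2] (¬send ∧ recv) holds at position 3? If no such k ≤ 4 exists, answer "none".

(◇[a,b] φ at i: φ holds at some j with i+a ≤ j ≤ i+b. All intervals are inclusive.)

2

Scan j = 3,4,… for ◇[0,2] (¬send ∧ recv):
  j=3: fails
  j=4: fails
  j=5: holds
First hit at j=5, so smallest k = 5-3 = 2.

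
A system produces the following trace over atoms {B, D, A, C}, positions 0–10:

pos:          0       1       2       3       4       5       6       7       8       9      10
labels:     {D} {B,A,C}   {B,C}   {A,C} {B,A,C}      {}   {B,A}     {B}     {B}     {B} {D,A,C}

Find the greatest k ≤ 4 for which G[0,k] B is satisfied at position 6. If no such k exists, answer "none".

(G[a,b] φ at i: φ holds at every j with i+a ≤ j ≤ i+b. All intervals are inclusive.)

B must hold from j=6 onward; find where it first fails.
  j=6: holds
  j=7: holds
  j=8: holds
  j=9: holds
  j=10: fails
Holds on [6,9], so largest k = 3.

3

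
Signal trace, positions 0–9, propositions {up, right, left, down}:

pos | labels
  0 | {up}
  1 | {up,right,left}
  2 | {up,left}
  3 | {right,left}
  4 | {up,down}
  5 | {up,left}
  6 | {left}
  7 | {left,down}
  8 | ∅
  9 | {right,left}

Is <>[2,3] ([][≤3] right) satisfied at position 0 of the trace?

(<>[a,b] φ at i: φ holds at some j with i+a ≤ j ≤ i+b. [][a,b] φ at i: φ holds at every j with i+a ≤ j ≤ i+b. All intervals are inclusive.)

Check [][≤3] right at each j in [2,3]:
  j=2: fails at 2
  j=3: fails at 4
No position in the window satisfies it → formula fails.

No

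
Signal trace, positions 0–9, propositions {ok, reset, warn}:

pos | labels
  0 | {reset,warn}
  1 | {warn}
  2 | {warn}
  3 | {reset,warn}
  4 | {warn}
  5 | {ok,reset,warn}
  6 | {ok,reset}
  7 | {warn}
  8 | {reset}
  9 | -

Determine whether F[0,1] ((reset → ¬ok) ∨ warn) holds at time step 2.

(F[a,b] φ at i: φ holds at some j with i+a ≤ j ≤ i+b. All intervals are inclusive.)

Check ((reset → ¬ok) ∨ warn) at each j in [2,3]:
  j=2: true
  j=3: true
Found at j=2 → formula holds.

Holds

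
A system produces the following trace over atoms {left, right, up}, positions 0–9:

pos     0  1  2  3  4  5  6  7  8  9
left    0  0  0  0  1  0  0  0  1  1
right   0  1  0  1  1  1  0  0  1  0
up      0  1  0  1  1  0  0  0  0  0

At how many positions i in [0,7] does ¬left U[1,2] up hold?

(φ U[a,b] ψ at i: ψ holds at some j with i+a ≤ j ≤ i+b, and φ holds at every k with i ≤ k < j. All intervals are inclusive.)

Evaluate at each i in [0,7]:
  i=0: ✓ (rhs at j=1; lhs holds on [0,0])
  i=1: ✓ (rhs at j=3; lhs holds on [1,2])
  i=2: ✓ (rhs at j=3; lhs holds on [2,2])
  i=3: ✓ (rhs at j=4; lhs holds on [3,3])
  i=4: ✗ (no rhs in [5,6])
  i=5: ✗ (no rhs in [6,7])
  i=6: ✗ (no rhs in [7,8])
  i=7: ✗ (no rhs in [8,9])
Positions where it holds: {0, 1, 2, 3} → 4.

4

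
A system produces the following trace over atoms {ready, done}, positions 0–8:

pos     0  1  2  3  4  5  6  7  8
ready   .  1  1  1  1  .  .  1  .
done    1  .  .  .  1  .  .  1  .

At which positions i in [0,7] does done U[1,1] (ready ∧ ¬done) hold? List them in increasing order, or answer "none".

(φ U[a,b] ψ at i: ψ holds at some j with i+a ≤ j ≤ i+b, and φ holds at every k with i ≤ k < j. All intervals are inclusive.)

0

Evaluate at each i in [0,7]:
  i=0: ✓ (rhs at j=1; lhs holds on [0,0])
  i=1: ✗ (lhs fails at k=1 before rhs at j=2)
  i=2: ✗ (lhs fails at k=2 before rhs at j=3)
  i=3: ✗ (no rhs in [4,4])
  i=4: ✗ (no rhs in [5,5])
  i=5: ✗ (no rhs in [6,6])
  i=6: ✗ (no rhs in [7,7])
  i=7: ✗ (no rhs in [8,8])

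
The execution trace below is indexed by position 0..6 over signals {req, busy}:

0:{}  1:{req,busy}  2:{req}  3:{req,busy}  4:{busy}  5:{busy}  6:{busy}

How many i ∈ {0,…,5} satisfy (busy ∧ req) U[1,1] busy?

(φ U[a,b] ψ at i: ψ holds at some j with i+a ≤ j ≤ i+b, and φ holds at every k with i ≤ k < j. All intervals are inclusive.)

1

Evaluate at each i in [0,5]:
  i=0: ✗ (lhs fails at k=0 before rhs at j=1)
  i=1: ✗ (no rhs in [2,2])
  i=2: ✗ (lhs fails at k=2 before rhs at j=3)
  i=3: ✓ (rhs at j=4; lhs holds on [3,3])
  i=4: ✗ (lhs fails at k=4 before rhs at j=5)
  i=5: ✗ (lhs fails at k=5 before rhs at j=6)
Positions where it holds: {3} → 1.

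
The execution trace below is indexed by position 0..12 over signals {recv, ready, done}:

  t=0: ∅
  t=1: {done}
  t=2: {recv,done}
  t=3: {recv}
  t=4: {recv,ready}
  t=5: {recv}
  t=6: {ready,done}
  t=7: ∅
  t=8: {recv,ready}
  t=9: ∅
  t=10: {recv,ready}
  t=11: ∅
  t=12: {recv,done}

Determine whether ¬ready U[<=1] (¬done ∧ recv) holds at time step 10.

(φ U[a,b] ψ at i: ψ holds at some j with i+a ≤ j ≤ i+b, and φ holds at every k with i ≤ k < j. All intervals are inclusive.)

Need some j in [10,11] with (¬done ∧ recv), and ¬ready at every k in [10,j-1].
  j=10: (¬done ∧ recv) holds; no prefix to check → satisfied.

Holds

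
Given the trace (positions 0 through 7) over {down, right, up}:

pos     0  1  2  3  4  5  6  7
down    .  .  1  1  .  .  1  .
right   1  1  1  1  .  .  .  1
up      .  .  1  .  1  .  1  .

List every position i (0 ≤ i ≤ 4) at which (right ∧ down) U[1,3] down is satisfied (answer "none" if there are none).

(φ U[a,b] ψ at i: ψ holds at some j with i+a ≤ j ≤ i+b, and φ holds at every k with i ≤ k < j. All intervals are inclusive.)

Evaluate at each i in [0,4]:
  i=0: ✗ (lhs fails at k=0 before rhs at j=2)
  i=1: ✗ (lhs fails at k=1 before rhs at j=2)
  i=2: ✓ (rhs at j=3; lhs holds on [2,2])
  i=3: ✗ (lhs fails at k=4 before rhs at j=6)
  i=4: ✗ (lhs fails at k=4 before rhs at j=6)

2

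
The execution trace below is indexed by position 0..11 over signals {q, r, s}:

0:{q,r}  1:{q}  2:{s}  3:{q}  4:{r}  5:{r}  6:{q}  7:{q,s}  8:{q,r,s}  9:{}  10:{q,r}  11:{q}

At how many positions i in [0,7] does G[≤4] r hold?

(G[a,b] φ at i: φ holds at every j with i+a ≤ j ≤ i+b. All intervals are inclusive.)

Evaluate at each i in [0,7]:
  i=0: ✗ (fails at j=1)
  i=1: ✗ (fails at j=1)
  i=2: ✗ (fails at j=2)
  i=3: ✗ (fails at j=3)
  i=4: ✗ (fails at j=6)
  i=5: ✗ (fails at j=6)
  i=6: ✗ (fails at j=6)
  i=7: ✗ (fails at j=7)
Positions where it holds: {} → 0.

0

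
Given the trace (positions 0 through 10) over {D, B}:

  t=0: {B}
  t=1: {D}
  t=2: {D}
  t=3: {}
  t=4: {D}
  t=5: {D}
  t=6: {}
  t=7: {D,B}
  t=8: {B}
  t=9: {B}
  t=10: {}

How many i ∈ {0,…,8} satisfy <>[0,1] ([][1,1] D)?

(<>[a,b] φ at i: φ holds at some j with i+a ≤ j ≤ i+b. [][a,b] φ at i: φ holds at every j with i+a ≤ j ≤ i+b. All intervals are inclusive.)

Evaluate at each i in [0,8]:
  i=0: ✓ (witness j=0)
  i=1: ✓ (witness j=1)
  i=2: ✓ (witness j=3)
  i=3: ✓ (witness j=3)
  i=4: ✓ (witness j=4)
  i=5: ✓ (witness j=6)
  i=6: ✓ (witness j=6)
  i=7: ✗ (none in [7,8])
  i=8: ✗ (none in [8,9])
Positions where it holds: {0, 1, 2, 3, 4, 5, 6} → 7.

7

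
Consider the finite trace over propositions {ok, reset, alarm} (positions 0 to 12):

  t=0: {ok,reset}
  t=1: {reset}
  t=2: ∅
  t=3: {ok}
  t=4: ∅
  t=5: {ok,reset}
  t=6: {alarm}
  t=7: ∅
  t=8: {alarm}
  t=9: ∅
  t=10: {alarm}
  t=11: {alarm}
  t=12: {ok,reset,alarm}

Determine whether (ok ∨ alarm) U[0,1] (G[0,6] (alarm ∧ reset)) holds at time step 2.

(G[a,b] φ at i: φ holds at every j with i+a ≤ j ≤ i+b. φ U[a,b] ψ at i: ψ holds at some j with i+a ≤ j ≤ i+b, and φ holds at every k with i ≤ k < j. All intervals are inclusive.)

Need some j in [2,3] with G[0,6] (alarm ∧ reset), and (ok ∨ alarm) at every k in [2,j-1].
  j=2: G[0,6] (alarm ∧ reset) — fails at 2.
  j=3: G[0,6] (alarm ∧ reset) — fails at 3.
No j in the window works → until fails.

Does not hold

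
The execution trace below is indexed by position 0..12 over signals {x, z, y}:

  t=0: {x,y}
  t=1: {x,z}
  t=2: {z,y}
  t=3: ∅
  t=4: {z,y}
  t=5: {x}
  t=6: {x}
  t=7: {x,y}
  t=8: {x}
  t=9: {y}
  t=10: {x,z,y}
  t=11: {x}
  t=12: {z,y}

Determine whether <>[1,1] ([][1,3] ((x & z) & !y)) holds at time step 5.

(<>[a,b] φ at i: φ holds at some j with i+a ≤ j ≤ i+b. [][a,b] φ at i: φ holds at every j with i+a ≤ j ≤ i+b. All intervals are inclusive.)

Check [][1,3] ((x & z) & !y) at each j in [6,6]:
  j=6: fails at 7
No position in the window satisfies it → formula fails.

False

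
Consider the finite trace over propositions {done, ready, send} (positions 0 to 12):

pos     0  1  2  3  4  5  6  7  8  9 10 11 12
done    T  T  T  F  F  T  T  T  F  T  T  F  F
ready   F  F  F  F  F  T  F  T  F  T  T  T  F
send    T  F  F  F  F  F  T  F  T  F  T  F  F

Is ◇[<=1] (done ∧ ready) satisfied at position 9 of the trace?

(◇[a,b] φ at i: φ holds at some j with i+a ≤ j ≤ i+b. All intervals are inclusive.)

Check (done ∧ ready) at each j in [9,10]:
  j=9: true
  j=10: true
Found at j=9 → formula holds.

Holds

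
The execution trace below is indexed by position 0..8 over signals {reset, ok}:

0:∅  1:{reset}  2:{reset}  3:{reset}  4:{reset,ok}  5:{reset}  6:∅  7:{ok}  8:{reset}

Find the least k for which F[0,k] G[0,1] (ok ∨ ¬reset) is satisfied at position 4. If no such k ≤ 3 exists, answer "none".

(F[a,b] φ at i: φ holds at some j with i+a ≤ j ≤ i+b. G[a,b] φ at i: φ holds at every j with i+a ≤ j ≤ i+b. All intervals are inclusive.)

Scan j = 4,5,… for G[0,1] (ok ∨ ¬reset):
  j=4: fails
  j=5: fails
  j=6: holds
First hit at j=6, so smallest k = 6-4 = 2.

2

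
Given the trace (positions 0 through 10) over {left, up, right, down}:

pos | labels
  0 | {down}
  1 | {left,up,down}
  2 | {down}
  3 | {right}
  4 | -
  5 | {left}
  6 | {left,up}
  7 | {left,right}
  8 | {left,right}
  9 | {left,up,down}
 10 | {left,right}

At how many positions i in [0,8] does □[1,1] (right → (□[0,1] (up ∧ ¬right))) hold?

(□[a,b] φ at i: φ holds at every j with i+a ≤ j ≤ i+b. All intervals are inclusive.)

Evaluate at each i in [0,8]:
  i=0: ✓ (all of [1,1])
  i=1: ✓ (all of [2,2])
  i=2: ✗ (fails at j=3)
  i=3: ✓ (all of [4,4])
  i=4: ✓ (all of [5,5])
  i=5: ✓ (all of [6,6])
  i=6: ✗ (fails at j=7)
  i=7: ✗ (fails at j=8)
  i=8: ✓ (all of [9,9])
Positions where it holds: {0, 1, 3, 4, 5, 8} → 6.

6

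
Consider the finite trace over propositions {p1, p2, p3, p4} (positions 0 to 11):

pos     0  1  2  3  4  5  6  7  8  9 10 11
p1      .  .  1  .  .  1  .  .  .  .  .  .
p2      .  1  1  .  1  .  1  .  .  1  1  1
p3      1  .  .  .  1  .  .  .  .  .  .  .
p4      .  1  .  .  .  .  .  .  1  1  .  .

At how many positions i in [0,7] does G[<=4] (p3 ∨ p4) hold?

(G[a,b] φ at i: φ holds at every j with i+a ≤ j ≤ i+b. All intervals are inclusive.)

0

Evaluate at each i in [0,7]:
  i=0: ✗ (fails at j=2)
  i=1: ✗ (fails at j=2)
  i=2: ✗ (fails at j=2)
  i=3: ✗ (fails at j=3)
  i=4: ✗ (fails at j=5)
  i=5: ✗ (fails at j=5)
  i=6: ✗ (fails at j=6)
  i=7: ✗ (fails at j=7)
Positions where it holds: {} → 0.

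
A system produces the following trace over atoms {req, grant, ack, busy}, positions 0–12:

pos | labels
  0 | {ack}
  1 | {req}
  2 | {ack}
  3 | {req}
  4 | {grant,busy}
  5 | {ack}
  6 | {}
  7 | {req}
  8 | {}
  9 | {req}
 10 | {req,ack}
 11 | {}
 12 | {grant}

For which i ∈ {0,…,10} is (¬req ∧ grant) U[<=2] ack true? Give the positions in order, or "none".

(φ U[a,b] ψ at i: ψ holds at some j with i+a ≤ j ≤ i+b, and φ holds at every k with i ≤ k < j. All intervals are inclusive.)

0, 2, 4, 5, 10

Evaluate at each i in [0,10]:
  i=0: ✓ (rhs at j=0)
  i=1: ✗ (lhs fails at k=1 before rhs at j=2)
  i=2: ✓ (rhs at j=2)
  i=3: ✗ (lhs fails at k=3 before rhs at j=5)
  i=4: ✓ (rhs at j=5; lhs holds on [4,4])
  i=5: ✓ (rhs at j=5)
  i=6: ✗ (no rhs in [6,8])
  i=7: ✗ (no rhs in [7,9])
  i=8: ✗ (lhs fails at k=8 before rhs at j=10)
  i=9: ✗ (lhs fails at k=9 before rhs at j=10)
  i=10: ✓ (rhs at j=10)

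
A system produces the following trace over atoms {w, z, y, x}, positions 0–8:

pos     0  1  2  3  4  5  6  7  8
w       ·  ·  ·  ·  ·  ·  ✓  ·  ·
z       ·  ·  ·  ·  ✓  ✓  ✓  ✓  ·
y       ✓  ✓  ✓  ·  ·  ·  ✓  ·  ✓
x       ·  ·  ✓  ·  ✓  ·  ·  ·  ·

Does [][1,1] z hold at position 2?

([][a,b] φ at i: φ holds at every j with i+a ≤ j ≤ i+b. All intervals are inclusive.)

Check z at every j in [3,3]:
  j=3: false
Fails at j=3 → formula fails.

No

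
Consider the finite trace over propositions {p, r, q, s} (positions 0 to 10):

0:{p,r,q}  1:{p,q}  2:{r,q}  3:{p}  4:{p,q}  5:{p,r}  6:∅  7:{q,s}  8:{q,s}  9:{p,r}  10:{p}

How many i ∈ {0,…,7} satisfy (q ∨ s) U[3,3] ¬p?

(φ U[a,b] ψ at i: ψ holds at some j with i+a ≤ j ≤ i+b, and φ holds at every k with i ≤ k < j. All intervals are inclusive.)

0

Evaluate at each i in [0,7]:
  i=0: ✗ (no rhs in [3,3])
  i=1: ✗ (no rhs in [4,4])
  i=2: ✗ (no rhs in [5,5])
  i=3: ✗ (lhs fails at k=3 before rhs at j=6)
  i=4: ✗ (lhs fails at k=5 before rhs at j=7)
  i=5: ✗ (lhs fails at k=5 before rhs at j=8)
  i=6: ✗ (no rhs in [9,9])
  i=7: ✗ (no rhs in [10,10])
Positions where it holds: {} → 0.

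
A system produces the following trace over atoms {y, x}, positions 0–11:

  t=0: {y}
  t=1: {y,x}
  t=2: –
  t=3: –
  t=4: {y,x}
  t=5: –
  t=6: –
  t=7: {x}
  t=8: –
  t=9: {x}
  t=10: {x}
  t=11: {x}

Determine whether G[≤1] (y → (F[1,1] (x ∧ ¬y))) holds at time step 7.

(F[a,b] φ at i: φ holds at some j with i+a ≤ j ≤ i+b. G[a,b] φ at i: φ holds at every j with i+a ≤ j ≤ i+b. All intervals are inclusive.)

Check (y → (F[1,1] (x ∧ ¬y))) at every j in [7,8]:
  j=7: antecedent false → ✓
  j=8: antecedent false → ✓
All positions satisfy it → formula holds.

True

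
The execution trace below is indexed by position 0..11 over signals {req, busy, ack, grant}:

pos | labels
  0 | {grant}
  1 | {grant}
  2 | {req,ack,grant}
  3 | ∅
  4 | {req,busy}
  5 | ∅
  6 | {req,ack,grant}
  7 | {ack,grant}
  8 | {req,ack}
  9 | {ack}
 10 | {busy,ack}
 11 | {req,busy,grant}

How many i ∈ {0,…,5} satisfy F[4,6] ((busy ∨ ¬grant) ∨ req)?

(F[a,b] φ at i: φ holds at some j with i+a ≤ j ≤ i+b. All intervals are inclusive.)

6

Evaluate at each i in [0,5]:
  i=0: ✓ (witness j=4)
  i=1: ✓ (witness j=5)
  i=2: ✓ (witness j=6)
  i=3: ✓ (witness j=8)
  i=4: ✓ (witness j=8)
  i=5: ✓ (witness j=9)
Positions where it holds: {0, 1, 2, 3, 4, 5} → 6.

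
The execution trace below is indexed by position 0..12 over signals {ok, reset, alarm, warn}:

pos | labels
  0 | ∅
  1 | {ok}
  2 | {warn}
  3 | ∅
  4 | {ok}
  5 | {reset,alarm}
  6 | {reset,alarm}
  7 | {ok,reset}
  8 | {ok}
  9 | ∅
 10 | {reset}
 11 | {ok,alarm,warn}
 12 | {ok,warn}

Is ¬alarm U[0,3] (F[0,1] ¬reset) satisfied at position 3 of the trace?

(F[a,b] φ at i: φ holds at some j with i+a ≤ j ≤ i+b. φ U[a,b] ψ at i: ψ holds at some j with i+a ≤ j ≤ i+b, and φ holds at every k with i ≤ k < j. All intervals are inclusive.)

True

Need some j in [3,6] with F[0,1] ¬reset, and ¬alarm at every k in [3,j-1].
  j=3: F[0,1] ¬reset holds; no prefix to check → satisfied.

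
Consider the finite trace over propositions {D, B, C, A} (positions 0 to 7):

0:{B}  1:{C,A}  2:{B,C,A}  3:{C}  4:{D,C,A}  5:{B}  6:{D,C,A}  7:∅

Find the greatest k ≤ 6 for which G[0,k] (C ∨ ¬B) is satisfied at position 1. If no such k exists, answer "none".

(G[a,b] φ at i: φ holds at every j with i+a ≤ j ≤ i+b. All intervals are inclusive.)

3

(C ∨ ¬B) must hold from j=1 onward; find where it first fails.
  j=1: holds
  j=2: holds
  j=3: holds
  j=4: holds
  j=5: fails
Holds on [1,4], so largest k = 3.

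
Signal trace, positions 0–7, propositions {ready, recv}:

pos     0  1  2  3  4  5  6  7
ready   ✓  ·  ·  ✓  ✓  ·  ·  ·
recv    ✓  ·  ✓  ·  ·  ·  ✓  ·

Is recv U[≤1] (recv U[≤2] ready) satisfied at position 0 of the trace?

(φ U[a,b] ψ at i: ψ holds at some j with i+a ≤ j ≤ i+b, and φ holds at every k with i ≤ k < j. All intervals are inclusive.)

Holds

Need some j in [0,1] with (recv U[≤2] ready), and recv at every k in [0,j-1].
  j=0: (recv U[≤2] ready) holds; no prefix to check → satisfied.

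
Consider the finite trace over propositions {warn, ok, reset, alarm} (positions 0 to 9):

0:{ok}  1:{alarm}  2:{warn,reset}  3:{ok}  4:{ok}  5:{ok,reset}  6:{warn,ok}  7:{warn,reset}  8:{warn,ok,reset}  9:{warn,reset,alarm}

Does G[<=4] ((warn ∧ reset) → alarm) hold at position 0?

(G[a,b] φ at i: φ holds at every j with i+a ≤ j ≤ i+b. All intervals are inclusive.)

Check ((warn ∧ reset) → alarm) at every j in [0,4]:
  j=0: antecedent false → ✓
  j=1: antecedent false → ✓
  j=2: antecedent true; consequent false → ✗
  j=3: antecedent false → ✓
  j=4: antecedent false → ✓
Fails at j=2 → formula fails.

Does not hold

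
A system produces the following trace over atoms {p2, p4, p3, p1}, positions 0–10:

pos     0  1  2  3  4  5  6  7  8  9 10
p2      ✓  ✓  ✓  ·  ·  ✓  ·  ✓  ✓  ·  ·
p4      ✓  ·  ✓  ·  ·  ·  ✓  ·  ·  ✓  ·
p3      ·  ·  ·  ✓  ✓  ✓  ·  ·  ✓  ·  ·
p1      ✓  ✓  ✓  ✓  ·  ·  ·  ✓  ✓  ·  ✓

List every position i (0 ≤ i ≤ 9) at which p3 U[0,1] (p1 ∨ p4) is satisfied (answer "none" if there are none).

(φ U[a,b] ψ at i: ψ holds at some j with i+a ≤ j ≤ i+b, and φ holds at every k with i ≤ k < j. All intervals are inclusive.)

0, 1, 2, 3, 5, 6, 7, 8, 9

Evaluate at each i in [0,9]:
  i=0: ✓ (rhs at j=0)
  i=1: ✓ (rhs at j=1)
  i=2: ✓ (rhs at j=2)
  i=3: ✓ (rhs at j=3)
  i=4: ✗ (no rhs in [4,5])
  i=5: ✓ (rhs at j=6; lhs holds on [5,5])
  i=6: ✓ (rhs at j=6)
  i=7: ✓ (rhs at j=7)
  i=8: ✓ (rhs at j=8)
  i=9: ✓ (rhs at j=9)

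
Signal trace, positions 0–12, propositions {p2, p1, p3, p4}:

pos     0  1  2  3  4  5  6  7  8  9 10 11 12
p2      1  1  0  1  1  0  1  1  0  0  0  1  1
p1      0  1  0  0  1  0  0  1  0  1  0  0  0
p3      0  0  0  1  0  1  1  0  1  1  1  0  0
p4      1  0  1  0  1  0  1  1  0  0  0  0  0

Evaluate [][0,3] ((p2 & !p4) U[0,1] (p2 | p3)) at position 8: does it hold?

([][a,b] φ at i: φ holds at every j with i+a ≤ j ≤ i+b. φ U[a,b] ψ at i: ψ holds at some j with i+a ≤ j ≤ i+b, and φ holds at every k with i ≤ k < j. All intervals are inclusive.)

Check ((p2 & !p4) U[0,1] (p2 | p3)) at every j in [8,11]:
  j=8: holds
  j=9: holds
  j=10: holds
  j=11: holds
All positions satisfy it → formula holds.

True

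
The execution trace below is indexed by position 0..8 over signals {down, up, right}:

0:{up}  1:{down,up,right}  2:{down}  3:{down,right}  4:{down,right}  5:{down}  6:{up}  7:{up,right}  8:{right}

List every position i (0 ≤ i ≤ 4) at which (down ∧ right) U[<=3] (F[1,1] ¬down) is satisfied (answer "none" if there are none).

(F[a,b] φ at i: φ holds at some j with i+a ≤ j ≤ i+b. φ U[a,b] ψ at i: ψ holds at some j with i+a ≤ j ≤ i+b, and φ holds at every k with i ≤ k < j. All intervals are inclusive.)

3, 4

Evaluate at each i in [0,4]:
  i=0: ✗ (no rhs in [0,3])
  i=1: ✗ (no rhs in [1,4])
  i=2: ✗ (lhs fails at k=2 before rhs at j=5)
  i=3: ✓ (rhs at j=5; lhs holds on [3,4])
  i=4: ✓ (rhs at j=5; lhs holds on [4,4])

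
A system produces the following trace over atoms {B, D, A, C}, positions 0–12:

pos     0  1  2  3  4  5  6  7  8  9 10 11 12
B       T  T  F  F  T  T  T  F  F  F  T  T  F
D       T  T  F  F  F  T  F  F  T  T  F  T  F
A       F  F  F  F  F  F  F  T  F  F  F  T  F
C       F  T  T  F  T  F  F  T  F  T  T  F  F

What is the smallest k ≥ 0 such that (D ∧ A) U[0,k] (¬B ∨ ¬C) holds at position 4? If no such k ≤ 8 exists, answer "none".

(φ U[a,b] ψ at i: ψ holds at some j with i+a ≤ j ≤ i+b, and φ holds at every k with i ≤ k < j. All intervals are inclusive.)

none

Need earliest j ≥ 4 with (¬B ∨ ¬C), and (D ∧ A) at every k in [4,j-1].
  j=4: rhs fails.
  j=5: rhs holds but lhs fails at k=4.
  j=6: rhs holds but lhs fails at k=4.
  j=7: rhs holds but lhs fails at k=4.
  j=8: rhs holds but lhs fails at k=4.
  j=9: rhs holds but lhs fails at k=4.
  j=10: rhs fails.
  j=11: rhs holds but lhs fails at k=4.
  j=12: rhs holds but lhs fails at k=4.
No witness within the range → none.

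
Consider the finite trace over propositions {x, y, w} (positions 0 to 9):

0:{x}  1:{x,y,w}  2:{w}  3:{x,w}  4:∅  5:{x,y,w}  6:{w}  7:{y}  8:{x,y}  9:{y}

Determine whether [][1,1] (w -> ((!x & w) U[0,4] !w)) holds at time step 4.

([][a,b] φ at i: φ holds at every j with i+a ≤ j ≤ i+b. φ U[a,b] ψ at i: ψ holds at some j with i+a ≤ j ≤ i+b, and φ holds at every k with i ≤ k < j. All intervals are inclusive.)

Check (w -> ((!x & w) U[0,4] !w)) at every j in [5,5]:
  j=5: antecedent true; consequent fails → ✗
Fails at j=5 → formula fails.

No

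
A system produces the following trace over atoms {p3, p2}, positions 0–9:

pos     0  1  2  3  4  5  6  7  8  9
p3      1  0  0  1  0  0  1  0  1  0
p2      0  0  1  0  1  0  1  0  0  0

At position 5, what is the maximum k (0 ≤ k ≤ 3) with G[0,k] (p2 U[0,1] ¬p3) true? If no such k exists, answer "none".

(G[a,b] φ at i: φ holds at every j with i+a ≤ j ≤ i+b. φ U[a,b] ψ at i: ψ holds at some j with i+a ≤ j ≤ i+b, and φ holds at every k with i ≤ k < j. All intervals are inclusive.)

(p2 U[0,1] ¬p3) must hold from j=5 onward; find where it first fails.
  j=5: holds
  j=6: holds
  j=7: holds
  j=8: fails
Holds on [5,7], so largest k = 2.

2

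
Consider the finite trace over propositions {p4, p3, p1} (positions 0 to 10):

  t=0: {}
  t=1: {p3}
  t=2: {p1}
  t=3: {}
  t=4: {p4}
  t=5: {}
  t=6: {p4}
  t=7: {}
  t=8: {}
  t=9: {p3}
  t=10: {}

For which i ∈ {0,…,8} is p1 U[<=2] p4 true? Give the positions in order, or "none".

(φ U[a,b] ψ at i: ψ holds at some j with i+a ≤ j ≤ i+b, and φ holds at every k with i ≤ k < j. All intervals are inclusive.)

Evaluate at each i in [0,8]:
  i=0: ✗ (no rhs in [0,2])
  i=1: ✗ (no rhs in [1,3])
  i=2: ✗ (lhs fails at k=3 before rhs at j=4)
  i=3: ✗ (lhs fails at k=3 before rhs at j=4)
  i=4: ✓ (rhs at j=4)
  i=5: ✗ (lhs fails at k=5 before rhs at j=6)
  i=6: ✓ (rhs at j=6)
  i=7: ✗ (no rhs in [7,9])
  i=8: ✗ (no rhs in [8,10])

4, 6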